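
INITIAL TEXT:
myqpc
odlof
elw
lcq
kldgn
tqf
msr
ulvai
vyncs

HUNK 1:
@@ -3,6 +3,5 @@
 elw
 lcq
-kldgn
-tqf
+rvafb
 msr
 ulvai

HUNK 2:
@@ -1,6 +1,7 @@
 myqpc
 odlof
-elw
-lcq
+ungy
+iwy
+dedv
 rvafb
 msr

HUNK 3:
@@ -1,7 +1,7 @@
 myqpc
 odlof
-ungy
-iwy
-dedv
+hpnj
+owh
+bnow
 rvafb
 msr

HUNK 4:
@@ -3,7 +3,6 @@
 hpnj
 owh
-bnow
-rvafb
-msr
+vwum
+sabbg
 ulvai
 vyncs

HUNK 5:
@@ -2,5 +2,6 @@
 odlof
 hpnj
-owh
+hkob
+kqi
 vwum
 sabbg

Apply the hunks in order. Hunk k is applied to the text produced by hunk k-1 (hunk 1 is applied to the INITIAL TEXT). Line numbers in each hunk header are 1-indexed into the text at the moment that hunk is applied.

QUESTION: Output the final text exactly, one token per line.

Answer: myqpc
odlof
hpnj
hkob
kqi
vwum
sabbg
ulvai
vyncs

Derivation:
Hunk 1: at line 3 remove [kldgn,tqf] add [rvafb] -> 8 lines: myqpc odlof elw lcq rvafb msr ulvai vyncs
Hunk 2: at line 1 remove [elw,lcq] add [ungy,iwy,dedv] -> 9 lines: myqpc odlof ungy iwy dedv rvafb msr ulvai vyncs
Hunk 3: at line 1 remove [ungy,iwy,dedv] add [hpnj,owh,bnow] -> 9 lines: myqpc odlof hpnj owh bnow rvafb msr ulvai vyncs
Hunk 4: at line 3 remove [bnow,rvafb,msr] add [vwum,sabbg] -> 8 lines: myqpc odlof hpnj owh vwum sabbg ulvai vyncs
Hunk 5: at line 2 remove [owh] add [hkob,kqi] -> 9 lines: myqpc odlof hpnj hkob kqi vwum sabbg ulvai vyncs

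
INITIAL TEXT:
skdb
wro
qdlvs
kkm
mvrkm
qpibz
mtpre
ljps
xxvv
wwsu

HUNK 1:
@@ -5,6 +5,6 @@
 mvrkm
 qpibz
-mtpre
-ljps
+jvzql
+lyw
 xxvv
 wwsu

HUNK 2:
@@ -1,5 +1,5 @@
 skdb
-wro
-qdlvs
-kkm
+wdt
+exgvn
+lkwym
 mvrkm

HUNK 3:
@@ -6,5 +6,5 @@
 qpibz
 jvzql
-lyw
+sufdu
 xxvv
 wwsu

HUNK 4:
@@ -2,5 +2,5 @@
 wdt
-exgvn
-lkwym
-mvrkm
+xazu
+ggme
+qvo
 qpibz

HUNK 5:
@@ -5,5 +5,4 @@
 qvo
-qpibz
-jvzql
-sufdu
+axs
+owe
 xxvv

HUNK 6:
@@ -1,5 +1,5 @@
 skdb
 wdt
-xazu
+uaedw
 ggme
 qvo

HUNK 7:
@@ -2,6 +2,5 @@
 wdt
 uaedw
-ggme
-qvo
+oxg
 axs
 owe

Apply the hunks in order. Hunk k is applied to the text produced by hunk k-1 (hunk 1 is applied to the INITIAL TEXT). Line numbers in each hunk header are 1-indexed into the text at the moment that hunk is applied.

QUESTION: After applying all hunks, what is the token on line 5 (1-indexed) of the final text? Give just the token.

Hunk 1: at line 5 remove [mtpre,ljps] add [jvzql,lyw] -> 10 lines: skdb wro qdlvs kkm mvrkm qpibz jvzql lyw xxvv wwsu
Hunk 2: at line 1 remove [wro,qdlvs,kkm] add [wdt,exgvn,lkwym] -> 10 lines: skdb wdt exgvn lkwym mvrkm qpibz jvzql lyw xxvv wwsu
Hunk 3: at line 6 remove [lyw] add [sufdu] -> 10 lines: skdb wdt exgvn lkwym mvrkm qpibz jvzql sufdu xxvv wwsu
Hunk 4: at line 2 remove [exgvn,lkwym,mvrkm] add [xazu,ggme,qvo] -> 10 lines: skdb wdt xazu ggme qvo qpibz jvzql sufdu xxvv wwsu
Hunk 5: at line 5 remove [qpibz,jvzql,sufdu] add [axs,owe] -> 9 lines: skdb wdt xazu ggme qvo axs owe xxvv wwsu
Hunk 6: at line 1 remove [xazu] add [uaedw] -> 9 lines: skdb wdt uaedw ggme qvo axs owe xxvv wwsu
Hunk 7: at line 2 remove [ggme,qvo] add [oxg] -> 8 lines: skdb wdt uaedw oxg axs owe xxvv wwsu
Final line 5: axs

Answer: axs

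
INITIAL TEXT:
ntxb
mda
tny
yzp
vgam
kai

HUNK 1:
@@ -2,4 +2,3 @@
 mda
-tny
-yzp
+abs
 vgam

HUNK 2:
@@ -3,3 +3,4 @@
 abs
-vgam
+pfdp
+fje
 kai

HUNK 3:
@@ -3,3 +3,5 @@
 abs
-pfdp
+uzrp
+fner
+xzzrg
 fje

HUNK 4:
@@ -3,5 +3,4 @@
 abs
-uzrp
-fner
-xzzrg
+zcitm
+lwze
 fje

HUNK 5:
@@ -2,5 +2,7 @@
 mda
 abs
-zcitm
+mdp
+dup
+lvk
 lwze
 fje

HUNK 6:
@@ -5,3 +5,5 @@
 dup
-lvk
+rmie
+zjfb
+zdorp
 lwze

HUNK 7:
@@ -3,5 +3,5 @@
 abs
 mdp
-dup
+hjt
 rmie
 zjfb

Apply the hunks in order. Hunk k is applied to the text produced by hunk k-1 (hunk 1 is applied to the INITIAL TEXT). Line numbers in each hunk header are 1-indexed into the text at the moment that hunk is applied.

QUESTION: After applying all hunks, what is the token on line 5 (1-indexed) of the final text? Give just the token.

Hunk 1: at line 2 remove [tny,yzp] add [abs] -> 5 lines: ntxb mda abs vgam kai
Hunk 2: at line 3 remove [vgam] add [pfdp,fje] -> 6 lines: ntxb mda abs pfdp fje kai
Hunk 3: at line 3 remove [pfdp] add [uzrp,fner,xzzrg] -> 8 lines: ntxb mda abs uzrp fner xzzrg fje kai
Hunk 4: at line 3 remove [uzrp,fner,xzzrg] add [zcitm,lwze] -> 7 lines: ntxb mda abs zcitm lwze fje kai
Hunk 5: at line 2 remove [zcitm] add [mdp,dup,lvk] -> 9 lines: ntxb mda abs mdp dup lvk lwze fje kai
Hunk 6: at line 5 remove [lvk] add [rmie,zjfb,zdorp] -> 11 lines: ntxb mda abs mdp dup rmie zjfb zdorp lwze fje kai
Hunk 7: at line 3 remove [dup] add [hjt] -> 11 lines: ntxb mda abs mdp hjt rmie zjfb zdorp lwze fje kai
Final line 5: hjt

Answer: hjt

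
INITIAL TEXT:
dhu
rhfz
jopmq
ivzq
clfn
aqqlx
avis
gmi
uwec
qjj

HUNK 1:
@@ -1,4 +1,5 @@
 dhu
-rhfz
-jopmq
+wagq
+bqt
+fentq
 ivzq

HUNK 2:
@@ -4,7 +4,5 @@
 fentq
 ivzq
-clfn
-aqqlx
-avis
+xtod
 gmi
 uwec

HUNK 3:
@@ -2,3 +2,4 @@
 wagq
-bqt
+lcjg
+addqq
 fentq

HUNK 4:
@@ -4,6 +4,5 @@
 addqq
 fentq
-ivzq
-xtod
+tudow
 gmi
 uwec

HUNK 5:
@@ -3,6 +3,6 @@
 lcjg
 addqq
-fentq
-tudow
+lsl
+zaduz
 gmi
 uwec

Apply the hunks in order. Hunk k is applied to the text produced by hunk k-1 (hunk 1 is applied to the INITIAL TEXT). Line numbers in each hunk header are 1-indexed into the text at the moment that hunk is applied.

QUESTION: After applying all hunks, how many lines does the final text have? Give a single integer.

Hunk 1: at line 1 remove [rhfz,jopmq] add [wagq,bqt,fentq] -> 11 lines: dhu wagq bqt fentq ivzq clfn aqqlx avis gmi uwec qjj
Hunk 2: at line 4 remove [clfn,aqqlx,avis] add [xtod] -> 9 lines: dhu wagq bqt fentq ivzq xtod gmi uwec qjj
Hunk 3: at line 2 remove [bqt] add [lcjg,addqq] -> 10 lines: dhu wagq lcjg addqq fentq ivzq xtod gmi uwec qjj
Hunk 4: at line 4 remove [ivzq,xtod] add [tudow] -> 9 lines: dhu wagq lcjg addqq fentq tudow gmi uwec qjj
Hunk 5: at line 3 remove [fentq,tudow] add [lsl,zaduz] -> 9 lines: dhu wagq lcjg addqq lsl zaduz gmi uwec qjj
Final line count: 9

Answer: 9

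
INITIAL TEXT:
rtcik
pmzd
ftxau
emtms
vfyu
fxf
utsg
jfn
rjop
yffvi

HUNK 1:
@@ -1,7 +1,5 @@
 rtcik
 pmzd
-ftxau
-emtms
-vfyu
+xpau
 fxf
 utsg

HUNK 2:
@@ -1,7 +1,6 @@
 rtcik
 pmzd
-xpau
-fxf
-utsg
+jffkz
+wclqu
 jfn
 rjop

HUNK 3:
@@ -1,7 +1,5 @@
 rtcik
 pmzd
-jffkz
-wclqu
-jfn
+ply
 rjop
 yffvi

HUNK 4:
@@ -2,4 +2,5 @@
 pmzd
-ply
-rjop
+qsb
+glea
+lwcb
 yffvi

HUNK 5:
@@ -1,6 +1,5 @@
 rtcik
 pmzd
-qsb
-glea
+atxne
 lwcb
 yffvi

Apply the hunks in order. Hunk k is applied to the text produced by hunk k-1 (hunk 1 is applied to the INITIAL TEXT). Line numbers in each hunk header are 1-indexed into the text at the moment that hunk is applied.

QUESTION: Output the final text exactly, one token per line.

Answer: rtcik
pmzd
atxne
lwcb
yffvi

Derivation:
Hunk 1: at line 1 remove [ftxau,emtms,vfyu] add [xpau] -> 8 lines: rtcik pmzd xpau fxf utsg jfn rjop yffvi
Hunk 2: at line 1 remove [xpau,fxf,utsg] add [jffkz,wclqu] -> 7 lines: rtcik pmzd jffkz wclqu jfn rjop yffvi
Hunk 3: at line 1 remove [jffkz,wclqu,jfn] add [ply] -> 5 lines: rtcik pmzd ply rjop yffvi
Hunk 4: at line 2 remove [ply,rjop] add [qsb,glea,lwcb] -> 6 lines: rtcik pmzd qsb glea lwcb yffvi
Hunk 5: at line 1 remove [qsb,glea] add [atxne] -> 5 lines: rtcik pmzd atxne lwcb yffvi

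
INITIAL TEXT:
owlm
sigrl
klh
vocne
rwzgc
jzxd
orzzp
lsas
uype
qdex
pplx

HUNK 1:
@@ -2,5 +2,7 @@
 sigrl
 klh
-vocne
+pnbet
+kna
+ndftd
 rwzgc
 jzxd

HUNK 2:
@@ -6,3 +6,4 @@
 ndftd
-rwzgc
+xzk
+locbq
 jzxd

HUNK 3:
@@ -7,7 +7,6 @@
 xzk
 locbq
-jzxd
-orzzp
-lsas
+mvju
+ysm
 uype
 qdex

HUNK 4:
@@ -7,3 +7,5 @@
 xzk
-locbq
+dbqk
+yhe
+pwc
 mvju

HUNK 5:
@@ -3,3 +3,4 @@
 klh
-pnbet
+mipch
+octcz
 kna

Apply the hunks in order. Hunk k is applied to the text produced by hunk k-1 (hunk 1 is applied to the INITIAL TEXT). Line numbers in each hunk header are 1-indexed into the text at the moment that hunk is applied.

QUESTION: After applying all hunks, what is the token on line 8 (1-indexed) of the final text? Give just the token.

Answer: xzk

Derivation:
Hunk 1: at line 2 remove [vocne] add [pnbet,kna,ndftd] -> 13 lines: owlm sigrl klh pnbet kna ndftd rwzgc jzxd orzzp lsas uype qdex pplx
Hunk 2: at line 6 remove [rwzgc] add [xzk,locbq] -> 14 lines: owlm sigrl klh pnbet kna ndftd xzk locbq jzxd orzzp lsas uype qdex pplx
Hunk 3: at line 7 remove [jzxd,orzzp,lsas] add [mvju,ysm] -> 13 lines: owlm sigrl klh pnbet kna ndftd xzk locbq mvju ysm uype qdex pplx
Hunk 4: at line 7 remove [locbq] add [dbqk,yhe,pwc] -> 15 lines: owlm sigrl klh pnbet kna ndftd xzk dbqk yhe pwc mvju ysm uype qdex pplx
Hunk 5: at line 3 remove [pnbet] add [mipch,octcz] -> 16 lines: owlm sigrl klh mipch octcz kna ndftd xzk dbqk yhe pwc mvju ysm uype qdex pplx
Final line 8: xzk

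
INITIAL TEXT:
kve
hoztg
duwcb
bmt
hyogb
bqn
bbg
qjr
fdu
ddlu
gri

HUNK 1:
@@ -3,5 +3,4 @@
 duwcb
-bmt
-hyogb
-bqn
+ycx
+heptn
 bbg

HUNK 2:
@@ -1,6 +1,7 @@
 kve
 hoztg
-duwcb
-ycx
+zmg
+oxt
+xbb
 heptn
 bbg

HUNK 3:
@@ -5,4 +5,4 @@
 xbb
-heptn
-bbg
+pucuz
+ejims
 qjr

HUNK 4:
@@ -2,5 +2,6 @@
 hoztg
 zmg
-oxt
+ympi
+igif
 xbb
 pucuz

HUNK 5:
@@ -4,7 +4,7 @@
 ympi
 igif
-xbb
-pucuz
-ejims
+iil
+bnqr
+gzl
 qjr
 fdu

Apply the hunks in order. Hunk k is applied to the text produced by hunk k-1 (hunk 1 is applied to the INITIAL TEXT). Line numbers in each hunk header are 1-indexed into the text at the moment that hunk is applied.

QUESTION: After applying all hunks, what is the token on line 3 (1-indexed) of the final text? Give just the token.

Hunk 1: at line 3 remove [bmt,hyogb,bqn] add [ycx,heptn] -> 10 lines: kve hoztg duwcb ycx heptn bbg qjr fdu ddlu gri
Hunk 2: at line 1 remove [duwcb,ycx] add [zmg,oxt,xbb] -> 11 lines: kve hoztg zmg oxt xbb heptn bbg qjr fdu ddlu gri
Hunk 3: at line 5 remove [heptn,bbg] add [pucuz,ejims] -> 11 lines: kve hoztg zmg oxt xbb pucuz ejims qjr fdu ddlu gri
Hunk 4: at line 2 remove [oxt] add [ympi,igif] -> 12 lines: kve hoztg zmg ympi igif xbb pucuz ejims qjr fdu ddlu gri
Hunk 5: at line 4 remove [xbb,pucuz,ejims] add [iil,bnqr,gzl] -> 12 lines: kve hoztg zmg ympi igif iil bnqr gzl qjr fdu ddlu gri
Final line 3: zmg

Answer: zmg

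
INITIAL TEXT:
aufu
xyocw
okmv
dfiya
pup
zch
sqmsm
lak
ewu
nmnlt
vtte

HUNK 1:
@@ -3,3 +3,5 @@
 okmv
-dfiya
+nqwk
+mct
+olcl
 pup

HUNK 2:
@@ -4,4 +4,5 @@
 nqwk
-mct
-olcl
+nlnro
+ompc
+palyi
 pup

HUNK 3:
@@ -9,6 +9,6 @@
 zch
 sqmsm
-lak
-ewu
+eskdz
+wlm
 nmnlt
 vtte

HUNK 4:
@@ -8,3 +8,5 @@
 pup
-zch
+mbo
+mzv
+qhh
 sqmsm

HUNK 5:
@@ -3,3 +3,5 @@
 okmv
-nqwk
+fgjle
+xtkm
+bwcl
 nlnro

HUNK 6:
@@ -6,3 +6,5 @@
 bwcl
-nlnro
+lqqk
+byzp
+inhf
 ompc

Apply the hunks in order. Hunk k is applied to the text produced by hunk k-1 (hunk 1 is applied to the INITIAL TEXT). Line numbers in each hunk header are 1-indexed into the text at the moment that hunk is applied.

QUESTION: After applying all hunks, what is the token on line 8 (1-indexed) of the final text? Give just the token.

Answer: byzp

Derivation:
Hunk 1: at line 3 remove [dfiya] add [nqwk,mct,olcl] -> 13 lines: aufu xyocw okmv nqwk mct olcl pup zch sqmsm lak ewu nmnlt vtte
Hunk 2: at line 4 remove [mct,olcl] add [nlnro,ompc,palyi] -> 14 lines: aufu xyocw okmv nqwk nlnro ompc palyi pup zch sqmsm lak ewu nmnlt vtte
Hunk 3: at line 9 remove [lak,ewu] add [eskdz,wlm] -> 14 lines: aufu xyocw okmv nqwk nlnro ompc palyi pup zch sqmsm eskdz wlm nmnlt vtte
Hunk 4: at line 8 remove [zch] add [mbo,mzv,qhh] -> 16 lines: aufu xyocw okmv nqwk nlnro ompc palyi pup mbo mzv qhh sqmsm eskdz wlm nmnlt vtte
Hunk 5: at line 3 remove [nqwk] add [fgjle,xtkm,bwcl] -> 18 lines: aufu xyocw okmv fgjle xtkm bwcl nlnro ompc palyi pup mbo mzv qhh sqmsm eskdz wlm nmnlt vtte
Hunk 6: at line 6 remove [nlnro] add [lqqk,byzp,inhf] -> 20 lines: aufu xyocw okmv fgjle xtkm bwcl lqqk byzp inhf ompc palyi pup mbo mzv qhh sqmsm eskdz wlm nmnlt vtte
Final line 8: byzp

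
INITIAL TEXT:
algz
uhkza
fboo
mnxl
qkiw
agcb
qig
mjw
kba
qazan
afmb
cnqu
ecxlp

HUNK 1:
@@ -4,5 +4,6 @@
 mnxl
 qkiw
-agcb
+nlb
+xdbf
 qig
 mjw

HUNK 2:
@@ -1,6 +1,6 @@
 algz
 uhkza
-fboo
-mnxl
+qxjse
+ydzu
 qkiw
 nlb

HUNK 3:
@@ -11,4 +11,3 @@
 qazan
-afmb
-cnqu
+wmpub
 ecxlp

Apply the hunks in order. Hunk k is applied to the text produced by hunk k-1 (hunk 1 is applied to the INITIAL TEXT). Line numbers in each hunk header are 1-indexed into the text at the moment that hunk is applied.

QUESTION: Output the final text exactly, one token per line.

Hunk 1: at line 4 remove [agcb] add [nlb,xdbf] -> 14 lines: algz uhkza fboo mnxl qkiw nlb xdbf qig mjw kba qazan afmb cnqu ecxlp
Hunk 2: at line 1 remove [fboo,mnxl] add [qxjse,ydzu] -> 14 lines: algz uhkza qxjse ydzu qkiw nlb xdbf qig mjw kba qazan afmb cnqu ecxlp
Hunk 3: at line 11 remove [afmb,cnqu] add [wmpub] -> 13 lines: algz uhkza qxjse ydzu qkiw nlb xdbf qig mjw kba qazan wmpub ecxlp

Answer: algz
uhkza
qxjse
ydzu
qkiw
nlb
xdbf
qig
mjw
kba
qazan
wmpub
ecxlp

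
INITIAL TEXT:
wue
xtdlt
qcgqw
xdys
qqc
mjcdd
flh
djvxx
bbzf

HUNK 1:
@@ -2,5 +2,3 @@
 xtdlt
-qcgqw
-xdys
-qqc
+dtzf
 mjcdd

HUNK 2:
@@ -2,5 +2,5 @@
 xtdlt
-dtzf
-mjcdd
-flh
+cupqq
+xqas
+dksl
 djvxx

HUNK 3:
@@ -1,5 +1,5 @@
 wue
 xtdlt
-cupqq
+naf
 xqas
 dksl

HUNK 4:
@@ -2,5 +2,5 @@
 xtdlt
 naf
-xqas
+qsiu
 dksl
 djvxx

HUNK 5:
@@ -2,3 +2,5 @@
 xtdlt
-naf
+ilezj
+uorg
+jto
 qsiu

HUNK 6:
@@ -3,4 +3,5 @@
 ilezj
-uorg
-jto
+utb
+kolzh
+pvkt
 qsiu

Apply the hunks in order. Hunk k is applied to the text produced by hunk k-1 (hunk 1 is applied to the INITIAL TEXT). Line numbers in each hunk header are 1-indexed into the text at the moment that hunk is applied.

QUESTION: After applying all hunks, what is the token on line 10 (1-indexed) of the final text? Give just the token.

Hunk 1: at line 2 remove [qcgqw,xdys,qqc] add [dtzf] -> 7 lines: wue xtdlt dtzf mjcdd flh djvxx bbzf
Hunk 2: at line 2 remove [dtzf,mjcdd,flh] add [cupqq,xqas,dksl] -> 7 lines: wue xtdlt cupqq xqas dksl djvxx bbzf
Hunk 3: at line 1 remove [cupqq] add [naf] -> 7 lines: wue xtdlt naf xqas dksl djvxx bbzf
Hunk 4: at line 2 remove [xqas] add [qsiu] -> 7 lines: wue xtdlt naf qsiu dksl djvxx bbzf
Hunk 5: at line 2 remove [naf] add [ilezj,uorg,jto] -> 9 lines: wue xtdlt ilezj uorg jto qsiu dksl djvxx bbzf
Hunk 6: at line 3 remove [uorg,jto] add [utb,kolzh,pvkt] -> 10 lines: wue xtdlt ilezj utb kolzh pvkt qsiu dksl djvxx bbzf
Final line 10: bbzf

Answer: bbzf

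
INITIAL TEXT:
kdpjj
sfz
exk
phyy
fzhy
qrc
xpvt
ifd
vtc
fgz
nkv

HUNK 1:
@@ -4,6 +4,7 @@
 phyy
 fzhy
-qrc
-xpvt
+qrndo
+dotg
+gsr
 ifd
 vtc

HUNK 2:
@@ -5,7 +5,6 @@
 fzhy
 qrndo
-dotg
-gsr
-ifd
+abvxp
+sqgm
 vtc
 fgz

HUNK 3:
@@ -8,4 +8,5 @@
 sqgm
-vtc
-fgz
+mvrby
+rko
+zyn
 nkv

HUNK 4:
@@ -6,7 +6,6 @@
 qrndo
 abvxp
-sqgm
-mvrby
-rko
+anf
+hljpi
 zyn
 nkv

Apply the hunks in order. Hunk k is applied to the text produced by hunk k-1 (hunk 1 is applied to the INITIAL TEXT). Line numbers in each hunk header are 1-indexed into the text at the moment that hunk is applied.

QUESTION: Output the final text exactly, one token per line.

Answer: kdpjj
sfz
exk
phyy
fzhy
qrndo
abvxp
anf
hljpi
zyn
nkv

Derivation:
Hunk 1: at line 4 remove [qrc,xpvt] add [qrndo,dotg,gsr] -> 12 lines: kdpjj sfz exk phyy fzhy qrndo dotg gsr ifd vtc fgz nkv
Hunk 2: at line 5 remove [dotg,gsr,ifd] add [abvxp,sqgm] -> 11 lines: kdpjj sfz exk phyy fzhy qrndo abvxp sqgm vtc fgz nkv
Hunk 3: at line 8 remove [vtc,fgz] add [mvrby,rko,zyn] -> 12 lines: kdpjj sfz exk phyy fzhy qrndo abvxp sqgm mvrby rko zyn nkv
Hunk 4: at line 6 remove [sqgm,mvrby,rko] add [anf,hljpi] -> 11 lines: kdpjj sfz exk phyy fzhy qrndo abvxp anf hljpi zyn nkv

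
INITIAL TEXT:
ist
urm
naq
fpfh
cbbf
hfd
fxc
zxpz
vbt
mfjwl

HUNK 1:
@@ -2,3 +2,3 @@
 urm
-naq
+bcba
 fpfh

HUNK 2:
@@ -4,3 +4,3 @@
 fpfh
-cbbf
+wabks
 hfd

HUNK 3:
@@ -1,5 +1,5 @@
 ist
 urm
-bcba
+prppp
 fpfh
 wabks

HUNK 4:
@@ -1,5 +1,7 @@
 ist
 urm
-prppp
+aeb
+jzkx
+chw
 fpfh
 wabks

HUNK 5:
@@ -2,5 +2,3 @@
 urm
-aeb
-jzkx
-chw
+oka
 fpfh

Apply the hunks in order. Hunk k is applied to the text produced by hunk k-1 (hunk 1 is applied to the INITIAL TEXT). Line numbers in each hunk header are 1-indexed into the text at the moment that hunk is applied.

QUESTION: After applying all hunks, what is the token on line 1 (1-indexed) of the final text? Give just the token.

Hunk 1: at line 2 remove [naq] add [bcba] -> 10 lines: ist urm bcba fpfh cbbf hfd fxc zxpz vbt mfjwl
Hunk 2: at line 4 remove [cbbf] add [wabks] -> 10 lines: ist urm bcba fpfh wabks hfd fxc zxpz vbt mfjwl
Hunk 3: at line 1 remove [bcba] add [prppp] -> 10 lines: ist urm prppp fpfh wabks hfd fxc zxpz vbt mfjwl
Hunk 4: at line 1 remove [prppp] add [aeb,jzkx,chw] -> 12 lines: ist urm aeb jzkx chw fpfh wabks hfd fxc zxpz vbt mfjwl
Hunk 5: at line 2 remove [aeb,jzkx,chw] add [oka] -> 10 lines: ist urm oka fpfh wabks hfd fxc zxpz vbt mfjwl
Final line 1: ist

Answer: ist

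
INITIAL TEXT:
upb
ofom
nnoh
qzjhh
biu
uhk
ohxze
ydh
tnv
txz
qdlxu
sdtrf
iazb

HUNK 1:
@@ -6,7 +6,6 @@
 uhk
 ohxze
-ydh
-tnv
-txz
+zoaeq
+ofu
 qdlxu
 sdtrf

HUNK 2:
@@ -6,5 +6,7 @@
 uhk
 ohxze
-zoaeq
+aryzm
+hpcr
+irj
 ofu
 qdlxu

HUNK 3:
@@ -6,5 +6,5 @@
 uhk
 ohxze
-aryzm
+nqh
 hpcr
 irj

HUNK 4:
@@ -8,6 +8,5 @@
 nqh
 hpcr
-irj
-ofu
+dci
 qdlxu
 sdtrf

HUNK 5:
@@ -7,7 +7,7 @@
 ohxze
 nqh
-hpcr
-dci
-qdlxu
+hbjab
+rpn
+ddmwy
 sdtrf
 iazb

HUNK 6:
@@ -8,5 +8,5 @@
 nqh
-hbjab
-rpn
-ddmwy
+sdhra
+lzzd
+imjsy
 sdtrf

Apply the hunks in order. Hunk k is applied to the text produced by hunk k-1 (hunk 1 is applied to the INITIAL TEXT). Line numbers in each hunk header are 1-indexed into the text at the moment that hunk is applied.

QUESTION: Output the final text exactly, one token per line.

Hunk 1: at line 6 remove [ydh,tnv,txz] add [zoaeq,ofu] -> 12 lines: upb ofom nnoh qzjhh biu uhk ohxze zoaeq ofu qdlxu sdtrf iazb
Hunk 2: at line 6 remove [zoaeq] add [aryzm,hpcr,irj] -> 14 lines: upb ofom nnoh qzjhh biu uhk ohxze aryzm hpcr irj ofu qdlxu sdtrf iazb
Hunk 3: at line 6 remove [aryzm] add [nqh] -> 14 lines: upb ofom nnoh qzjhh biu uhk ohxze nqh hpcr irj ofu qdlxu sdtrf iazb
Hunk 4: at line 8 remove [irj,ofu] add [dci] -> 13 lines: upb ofom nnoh qzjhh biu uhk ohxze nqh hpcr dci qdlxu sdtrf iazb
Hunk 5: at line 7 remove [hpcr,dci,qdlxu] add [hbjab,rpn,ddmwy] -> 13 lines: upb ofom nnoh qzjhh biu uhk ohxze nqh hbjab rpn ddmwy sdtrf iazb
Hunk 6: at line 8 remove [hbjab,rpn,ddmwy] add [sdhra,lzzd,imjsy] -> 13 lines: upb ofom nnoh qzjhh biu uhk ohxze nqh sdhra lzzd imjsy sdtrf iazb

Answer: upb
ofom
nnoh
qzjhh
biu
uhk
ohxze
nqh
sdhra
lzzd
imjsy
sdtrf
iazb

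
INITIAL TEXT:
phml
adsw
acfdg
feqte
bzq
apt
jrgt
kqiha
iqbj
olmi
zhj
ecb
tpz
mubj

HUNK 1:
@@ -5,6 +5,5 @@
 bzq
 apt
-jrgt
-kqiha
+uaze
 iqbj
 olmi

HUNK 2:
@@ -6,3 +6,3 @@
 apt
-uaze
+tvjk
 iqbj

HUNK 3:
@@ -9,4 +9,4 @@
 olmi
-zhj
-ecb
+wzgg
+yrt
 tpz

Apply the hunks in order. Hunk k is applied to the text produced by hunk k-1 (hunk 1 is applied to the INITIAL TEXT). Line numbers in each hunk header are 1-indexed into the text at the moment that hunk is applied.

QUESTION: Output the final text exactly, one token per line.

Answer: phml
adsw
acfdg
feqte
bzq
apt
tvjk
iqbj
olmi
wzgg
yrt
tpz
mubj

Derivation:
Hunk 1: at line 5 remove [jrgt,kqiha] add [uaze] -> 13 lines: phml adsw acfdg feqte bzq apt uaze iqbj olmi zhj ecb tpz mubj
Hunk 2: at line 6 remove [uaze] add [tvjk] -> 13 lines: phml adsw acfdg feqte bzq apt tvjk iqbj olmi zhj ecb tpz mubj
Hunk 3: at line 9 remove [zhj,ecb] add [wzgg,yrt] -> 13 lines: phml adsw acfdg feqte bzq apt tvjk iqbj olmi wzgg yrt tpz mubj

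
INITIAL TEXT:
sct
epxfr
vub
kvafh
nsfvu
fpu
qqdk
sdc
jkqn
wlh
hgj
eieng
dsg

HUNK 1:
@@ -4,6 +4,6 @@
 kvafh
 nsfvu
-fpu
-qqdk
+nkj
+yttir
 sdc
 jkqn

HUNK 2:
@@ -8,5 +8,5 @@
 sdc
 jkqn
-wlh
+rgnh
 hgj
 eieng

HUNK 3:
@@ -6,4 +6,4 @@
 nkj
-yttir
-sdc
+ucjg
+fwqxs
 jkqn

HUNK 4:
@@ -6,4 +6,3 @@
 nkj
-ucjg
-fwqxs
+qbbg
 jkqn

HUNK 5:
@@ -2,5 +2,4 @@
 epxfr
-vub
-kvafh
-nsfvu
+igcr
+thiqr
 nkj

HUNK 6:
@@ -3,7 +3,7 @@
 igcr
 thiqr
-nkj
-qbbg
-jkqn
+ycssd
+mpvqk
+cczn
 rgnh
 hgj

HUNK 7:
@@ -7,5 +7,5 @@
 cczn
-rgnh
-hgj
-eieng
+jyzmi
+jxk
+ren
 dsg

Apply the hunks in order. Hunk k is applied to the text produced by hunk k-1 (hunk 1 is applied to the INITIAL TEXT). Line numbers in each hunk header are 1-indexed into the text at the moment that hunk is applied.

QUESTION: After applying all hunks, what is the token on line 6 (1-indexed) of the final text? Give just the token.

Hunk 1: at line 4 remove [fpu,qqdk] add [nkj,yttir] -> 13 lines: sct epxfr vub kvafh nsfvu nkj yttir sdc jkqn wlh hgj eieng dsg
Hunk 2: at line 8 remove [wlh] add [rgnh] -> 13 lines: sct epxfr vub kvafh nsfvu nkj yttir sdc jkqn rgnh hgj eieng dsg
Hunk 3: at line 6 remove [yttir,sdc] add [ucjg,fwqxs] -> 13 lines: sct epxfr vub kvafh nsfvu nkj ucjg fwqxs jkqn rgnh hgj eieng dsg
Hunk 4: at line 6 remove [ucjg,fwqxs] add [qbbg] -> 12 lines: sct epxfr vub kvafh nsfvu nkj qbbg jkqn rgnh hgj eieng dsg
Hunk 5: at line 2 remove [vub,kvafh,nsfvu] add [igcr,thiqr] -> 11 lines: sct epxfr igcr thiqr nkj qbbg jkqn rgnh hgj eieng dsg
Hunk 6: at line 3 remove [nkj,qbbg,jkqn] add [ycssd,mpvqk,cczn] -> 11 lines: sct epxfr igcr thiqr ycssd mpvqk cczn rgnh hgj eieng dsg
Hunk 7: at line 7 remove [rgnh,hgj,eieng] add [jyzmi,jxk,ren] -> 11 lines: sct epxfr igcr thiqr ycssd mpvqk cczn jyzmi jxk ren dsg
Final line 6: mpvqk

Answer: mpvqk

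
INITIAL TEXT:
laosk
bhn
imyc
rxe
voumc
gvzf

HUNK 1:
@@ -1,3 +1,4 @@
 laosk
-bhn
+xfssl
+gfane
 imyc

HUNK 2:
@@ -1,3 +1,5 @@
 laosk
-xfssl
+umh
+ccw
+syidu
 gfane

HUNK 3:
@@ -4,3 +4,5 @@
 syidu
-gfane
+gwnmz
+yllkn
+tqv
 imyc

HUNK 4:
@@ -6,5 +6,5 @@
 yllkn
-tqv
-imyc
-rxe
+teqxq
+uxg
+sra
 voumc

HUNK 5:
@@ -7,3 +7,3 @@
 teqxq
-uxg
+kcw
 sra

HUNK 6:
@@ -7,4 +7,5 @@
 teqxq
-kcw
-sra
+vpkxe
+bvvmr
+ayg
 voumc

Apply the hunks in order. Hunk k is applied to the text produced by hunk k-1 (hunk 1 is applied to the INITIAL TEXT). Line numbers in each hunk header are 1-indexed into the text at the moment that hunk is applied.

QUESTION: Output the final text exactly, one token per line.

Hunk 1: at line 1 remove [bhn] add [xfssl,gfane] -> 7 lines: laosk xfssl gfane imyc rxe voumc gvzf
Hunk 2: at line 1 remove [xfssl] add [umh,ccw,syidu] -> 9 lines: laosk umh ccw syidu gfane imyc rxe voumc gvzf
Hunk 3: at line 4 remove [gfane] add [gwnmz,yllkn,tqv] -> 11 lines: laosk umh ccw syidu gwnmz yllkn tqv imyc rxe voumc gvzf
Hunk 4: at line 6 remove [tqv,imyc,rxe] add [teqxq,uxg,sra] -> 11 lines: laosk umh ccw syidu gwnmz yllkn teqxq uxg sra voumc gvzf
Hunk 5: at line 7 remove [uxg] add [kcw] -> 11 lines: laosk umh ccw syidu gwnmz yllkn teqxq kcw sra voumc gvzf
Hunk 6: at line 7 remove [kcw,sra] add [vpkxe,bvvmr,ayg] -> 12 lines: laosk umh ccw syidu gwnmz yllkn teqxq vpkxe bvvmr ayg voumc gvzf

Answer: laosk
umh
ccw
syidu
gwnmz
yllkn
teqxq
vpkxe
bvvmr
ayg
voumc
gvzf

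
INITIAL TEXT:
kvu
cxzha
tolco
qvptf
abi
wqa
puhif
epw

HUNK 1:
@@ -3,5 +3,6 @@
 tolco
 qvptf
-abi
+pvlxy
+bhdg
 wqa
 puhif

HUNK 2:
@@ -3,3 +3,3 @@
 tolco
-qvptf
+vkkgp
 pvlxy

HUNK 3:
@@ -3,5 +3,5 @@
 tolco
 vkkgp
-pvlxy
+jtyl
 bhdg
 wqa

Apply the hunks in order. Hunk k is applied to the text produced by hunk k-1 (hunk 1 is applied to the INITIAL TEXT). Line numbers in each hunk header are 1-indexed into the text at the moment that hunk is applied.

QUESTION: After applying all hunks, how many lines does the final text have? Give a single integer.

Answer: 9

Derivation:
Hunk 1: at line 3 remove [abi] add [pvlxy,bhdg] -> 9 lines: kvu cxzha tolco qvptf pvlxy bhdg wqa puhif epw
Hunk 2: at line 3 remove [qvptf] add [vkkgp] -> 9 lines: kvu cxzha tolco vkkgp pvlxy bhdg wqa puhif epw
Hunk 3: at line 3 remove [pvlxy] add [jtyl] -> 9 lines: kvu cxzha tolco vkkgp jtyl bhdg wqa puhif epw
Final line count: 9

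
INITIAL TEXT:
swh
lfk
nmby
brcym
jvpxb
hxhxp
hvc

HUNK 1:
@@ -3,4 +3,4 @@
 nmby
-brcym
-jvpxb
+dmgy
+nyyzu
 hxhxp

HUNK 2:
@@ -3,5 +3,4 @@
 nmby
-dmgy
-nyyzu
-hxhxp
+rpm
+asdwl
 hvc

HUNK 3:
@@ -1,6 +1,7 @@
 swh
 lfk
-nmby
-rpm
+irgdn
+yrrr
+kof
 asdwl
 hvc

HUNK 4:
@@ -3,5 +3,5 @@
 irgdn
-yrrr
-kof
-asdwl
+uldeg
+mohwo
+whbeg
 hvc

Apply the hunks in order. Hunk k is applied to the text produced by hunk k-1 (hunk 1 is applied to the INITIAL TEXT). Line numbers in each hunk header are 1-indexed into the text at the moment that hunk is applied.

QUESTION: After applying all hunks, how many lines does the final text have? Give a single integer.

Hunk 1: at line 3 remove [brcym,jvpxb] add [dmgy,nyyzu] -> 7 lines: swh lfk nmby dmgy nyyzu hxhxp hvc
Hunk 2: at line 3 remove [dmgy,nyyzu,hxhxp] add [rpm,asdwl] -> 6 lines: swh lfk nmby rpm asdwl hvc
Hunk 3: at line 1 remove [nmby,rpm] add [irgdn,yrrr,kof] -> 7 lines: swh lfk irgdn yrrr kof asdwl hvc
Hunk 4: at line 3 remove [yrrr,kof,asdwl] add [uldeg,mohwo,whbeg] -> 7 lines: swh lfk irgdn uldeg mohwo whbeg hvc
Final line count: 7

Answer: 7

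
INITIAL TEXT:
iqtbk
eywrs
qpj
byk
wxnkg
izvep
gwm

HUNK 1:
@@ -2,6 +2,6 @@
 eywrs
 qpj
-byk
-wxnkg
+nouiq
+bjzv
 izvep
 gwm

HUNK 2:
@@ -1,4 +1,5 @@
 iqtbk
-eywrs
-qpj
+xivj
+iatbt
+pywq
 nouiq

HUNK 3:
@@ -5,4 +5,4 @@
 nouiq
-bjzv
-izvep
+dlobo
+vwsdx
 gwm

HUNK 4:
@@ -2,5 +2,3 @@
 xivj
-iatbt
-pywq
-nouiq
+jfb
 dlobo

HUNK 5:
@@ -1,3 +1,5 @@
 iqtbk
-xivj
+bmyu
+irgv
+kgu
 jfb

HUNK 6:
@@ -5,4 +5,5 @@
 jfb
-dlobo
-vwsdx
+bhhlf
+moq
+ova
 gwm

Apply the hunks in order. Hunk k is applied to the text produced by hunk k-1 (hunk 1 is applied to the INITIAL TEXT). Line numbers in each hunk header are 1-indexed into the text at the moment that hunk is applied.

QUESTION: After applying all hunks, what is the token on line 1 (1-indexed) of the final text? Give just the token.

Answer: iqtbk

Derivation:
Hunk 1: at line 2 remove [byk,wxnkg] add [nouiq,bjzv] -> 7 lines: iqtbk eywrs qpj nouiq bjzv izvep gwm
Hunk 2: at line 1 remove [eywrs,qpj] add [xivj,iatbt,pywq] -> 8 lines: iqtbk xivj iatbt pywq nouiq bjzv izvep gwm
Hunk 3: at line 5 remove [bjzv,izvep] add [dlobo,vwsdx] -> 8 lines: iqtbk xivj iatbt pywq nouiq dlobo vwsdx gwm
Hunk 4: at line 2 remove [iatbt,pywq,nouiq] add [jfb] -> 6 lines: iqtbk xivj jfb dlobo vwsdx gwm
Hunk 5: at line 1 remove [xivj] add [bmyu,irgv,kgu] -> 8 lines: iqtbk bmyu irgv kgu jfb dlobo vwsdx gwm
Hunk 6: at line 5 remove [dlobo,vwsdx] add [bhhlf,moq,ova] -> 9 lines: iqtbk bmyu irgv kgu jfb bhhlf moq ova gwm
Final line 1: iqtbk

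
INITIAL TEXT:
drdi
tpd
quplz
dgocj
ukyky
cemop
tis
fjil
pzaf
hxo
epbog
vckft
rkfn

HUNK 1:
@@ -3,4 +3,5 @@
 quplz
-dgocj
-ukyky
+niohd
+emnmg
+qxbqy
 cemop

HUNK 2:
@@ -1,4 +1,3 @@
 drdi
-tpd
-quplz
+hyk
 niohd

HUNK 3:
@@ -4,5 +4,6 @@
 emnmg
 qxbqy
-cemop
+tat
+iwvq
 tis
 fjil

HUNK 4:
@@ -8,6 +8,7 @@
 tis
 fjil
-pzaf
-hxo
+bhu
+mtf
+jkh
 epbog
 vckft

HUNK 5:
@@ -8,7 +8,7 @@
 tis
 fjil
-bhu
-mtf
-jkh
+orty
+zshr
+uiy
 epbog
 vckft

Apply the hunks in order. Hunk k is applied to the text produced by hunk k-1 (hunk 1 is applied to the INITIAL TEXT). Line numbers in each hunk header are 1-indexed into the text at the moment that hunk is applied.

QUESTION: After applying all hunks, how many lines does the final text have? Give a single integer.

Answer: 15

Derivation:
Hunk 1: at line 3 remove [dgocj,ukyky] add [niohd,emnmg,qxbqy] -> 14 lines: drdi tpd quplz niohd emnmg qxbqy cemop tis fjil pzaf hxo epbog vckft rkfn
Hunk 2: at line 1 remove [tpd,quplz] add [hyk] -> 13 lines: drdi hyk niohd emnmg qxbqy cemop tis fjil pzaf hxo epbog vckft rkfn
Hunk 3: at line 4 remove [cemop] add [tat,iwvq] -> 14 lines: drdi hyk niohd emnmg qxbqy tat iwvq tis fjil pzaf hxo epbog vckft rkfn
Hunk 4: at line 8 remove [pzaf,hxo] add [bhu,mtf,jkh] -> 15 lines: drdi hyk niohd emnmg qxbqy tat iwvq tis fjil bhu mtf jkh epbog vckft rkfn
Hunk 5: at line 8 remove [bhu,mtf,jkh] add [orty,zshr,uiy] -> 15 lines: drdi hyk niohd emnmg qxbqy tat iwvq tis fjil orty zshr uiy epbog vckft rkfn
Final line count: 15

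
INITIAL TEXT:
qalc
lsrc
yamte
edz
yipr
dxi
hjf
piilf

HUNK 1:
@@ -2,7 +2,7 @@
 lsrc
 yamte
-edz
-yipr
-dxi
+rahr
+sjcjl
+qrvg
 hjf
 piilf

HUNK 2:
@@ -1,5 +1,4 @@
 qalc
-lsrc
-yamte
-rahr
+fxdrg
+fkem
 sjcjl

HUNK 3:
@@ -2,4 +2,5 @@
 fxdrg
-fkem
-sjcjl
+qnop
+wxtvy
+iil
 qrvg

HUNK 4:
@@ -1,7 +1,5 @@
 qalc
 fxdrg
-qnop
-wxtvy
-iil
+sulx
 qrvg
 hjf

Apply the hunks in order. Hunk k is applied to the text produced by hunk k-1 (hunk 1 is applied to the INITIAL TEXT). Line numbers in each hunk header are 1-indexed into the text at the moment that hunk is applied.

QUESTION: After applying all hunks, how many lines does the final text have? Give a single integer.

Answer: 6

Derivation:
Hunk 1: at line 2 remove [edz,yipr,dxi] add [rahr,sjcjl,qrvg] -> 8 lines: qalc lsrc yamte rahr sjcjl qrvg hjf piilf
Hunk 2: at line 1 remove [lsrc,yamte,rahr] add [fxdrg,fkem] -> 7 lines: qalc fxdrg fkem sjcjl qrvg hjf piilf
Hunk 3: at line 2 remove [fkem,sjcjl] add [qnop,wxtvy,iil] -> 8 lines: qalc fxdrg qnop wxtvy iil qrvg hjf piilf
Hunk 4: at line 1 remove [qnop,wxtvy,iil] add [sulx] -> 6 lines: qalc fxdrg sulx qrvg hjf piilf
Final line count: 6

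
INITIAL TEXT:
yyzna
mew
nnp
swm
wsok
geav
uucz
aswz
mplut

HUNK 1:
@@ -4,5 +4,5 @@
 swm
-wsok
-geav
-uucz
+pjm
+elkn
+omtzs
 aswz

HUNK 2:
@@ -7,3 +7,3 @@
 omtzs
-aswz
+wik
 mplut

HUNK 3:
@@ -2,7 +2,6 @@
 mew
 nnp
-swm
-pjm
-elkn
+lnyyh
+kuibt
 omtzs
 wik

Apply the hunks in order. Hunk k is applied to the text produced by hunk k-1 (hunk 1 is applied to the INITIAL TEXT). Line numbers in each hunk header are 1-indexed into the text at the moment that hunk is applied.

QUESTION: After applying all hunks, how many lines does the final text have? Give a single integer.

Answer: 8

Derivation:
Hunk 1: at line 4 remove [wsok,geav,uucz] add [pjm,elkn,omtzs] -> 9 lines: yyzna mew nnp swm pjm elkn omtzs aswz mplut
Hunk 2: at line 7 remove [aswz] add [wik] -> 9 lines: yyzna mew nnp swm pjm elkn omtzs wik mplut
Hunk 3: at line 2 remove [swm,pjm,elkn] add [lnyyh,kuibt] -> 8 lines: yyzna mew nnp lnyyh kuibt omtzs wik mplut
Final line count: 8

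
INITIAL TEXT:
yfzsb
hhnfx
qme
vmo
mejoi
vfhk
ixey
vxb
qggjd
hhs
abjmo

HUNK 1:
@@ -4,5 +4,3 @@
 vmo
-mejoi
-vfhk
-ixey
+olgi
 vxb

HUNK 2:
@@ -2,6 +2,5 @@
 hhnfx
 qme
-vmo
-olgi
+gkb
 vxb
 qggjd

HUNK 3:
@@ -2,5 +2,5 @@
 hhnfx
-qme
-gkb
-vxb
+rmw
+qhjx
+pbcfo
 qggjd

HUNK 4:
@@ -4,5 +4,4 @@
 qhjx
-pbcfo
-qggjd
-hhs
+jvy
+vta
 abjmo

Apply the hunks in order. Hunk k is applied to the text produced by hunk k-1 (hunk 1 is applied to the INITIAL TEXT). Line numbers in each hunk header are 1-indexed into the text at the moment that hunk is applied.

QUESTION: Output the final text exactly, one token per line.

Hunk 1: at line 4 remove [mejoi,vfhk,ixey] add [olgi] -> 9 lines: yfzsb hhnfx qme vmo olgi vxb qggjd hhs abjmo
Hunk 2: at line 2 remove [vmo,olgi] add [gkb] -> 8 lines: yfzsb hhnfx qme gkb vxb qggjd hhs abjmo
Hunk 3: at line 2 remove [qme,gkb,vxb] add [rmw,qhjx,pbcfo] -> 8 lines: yfzsb hhnfx rmw qhjx pbcfo qggjd hhs abjmo
Hunk 4: at line 4 remove [pbcfo,qggjd,hhs] add [jvy,vta] -> 7 lines: yfzsb hhnfx rmw qhjx jvy vta abjmo

Answer: yfzsb
hhnfx
rmw
qhjx
jvy
vta
abjmo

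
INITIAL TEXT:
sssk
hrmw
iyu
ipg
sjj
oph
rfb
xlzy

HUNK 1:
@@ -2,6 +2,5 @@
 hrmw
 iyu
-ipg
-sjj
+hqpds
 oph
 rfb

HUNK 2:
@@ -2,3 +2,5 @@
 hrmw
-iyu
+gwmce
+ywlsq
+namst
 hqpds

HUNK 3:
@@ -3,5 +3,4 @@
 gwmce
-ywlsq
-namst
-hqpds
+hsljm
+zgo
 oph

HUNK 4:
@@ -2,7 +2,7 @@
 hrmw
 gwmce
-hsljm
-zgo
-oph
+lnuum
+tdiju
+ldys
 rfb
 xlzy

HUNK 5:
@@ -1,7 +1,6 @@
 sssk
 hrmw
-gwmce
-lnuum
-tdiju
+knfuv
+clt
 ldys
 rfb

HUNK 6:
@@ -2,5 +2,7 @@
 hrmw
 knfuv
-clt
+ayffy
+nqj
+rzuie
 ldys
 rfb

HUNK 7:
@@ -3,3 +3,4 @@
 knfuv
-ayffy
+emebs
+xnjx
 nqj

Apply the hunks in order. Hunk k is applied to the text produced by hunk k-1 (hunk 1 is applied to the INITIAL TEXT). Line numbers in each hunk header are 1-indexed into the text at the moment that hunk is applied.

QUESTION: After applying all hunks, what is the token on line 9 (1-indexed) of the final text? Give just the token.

Answer: rfb

Derivation:
Hunk 1: at line 2 remove [ipg,sjj] add [hqpds] -> 7 lines: sssk hrmw iyu hqpds oph rfb xlzy
Hunk 2: at line 2 remove [iyu] add [gwmce,ywlsq,namst] -> 9 lines: sssk hrmw gwmce ywlsq namst hqpds oph rfb xlzy
Hunk 3: at line 3 remove [ywlsq,namst,hqpds] add [hsljm,zgo] -> 8 lines: sssk hrmw gwmce hsljm zgo oph rfb xlzy
Hunk 4: at line 2 remove [hsljm,zgo,oph] add [lnuum,tdiju,ldys] -> 8 lines: sssk hrmw gwmce lnuum tdiju ldys rfb xlzy
Hunk 5: at line 1 remove [gwmce,lnuum,tdiju] add [knfuv,clt] -> 7 lines: sssk hrmw knfuv clt ldys rfb xlzy
Hunk 6: at line 2 remove [clt] add [ayffy,nqj,rzuie] -> 9 lines: sssk hrmw knfuv ayffy nqj rzuie ldys rfb xlzy
Hunk 7: at line 3 remove [ayffy] add [emebs,xnjx] -> 10 lines: sssk hrmw knfuv emebs xnjx nqj rzuie ldys rfb xlzy
Final line 9: rfb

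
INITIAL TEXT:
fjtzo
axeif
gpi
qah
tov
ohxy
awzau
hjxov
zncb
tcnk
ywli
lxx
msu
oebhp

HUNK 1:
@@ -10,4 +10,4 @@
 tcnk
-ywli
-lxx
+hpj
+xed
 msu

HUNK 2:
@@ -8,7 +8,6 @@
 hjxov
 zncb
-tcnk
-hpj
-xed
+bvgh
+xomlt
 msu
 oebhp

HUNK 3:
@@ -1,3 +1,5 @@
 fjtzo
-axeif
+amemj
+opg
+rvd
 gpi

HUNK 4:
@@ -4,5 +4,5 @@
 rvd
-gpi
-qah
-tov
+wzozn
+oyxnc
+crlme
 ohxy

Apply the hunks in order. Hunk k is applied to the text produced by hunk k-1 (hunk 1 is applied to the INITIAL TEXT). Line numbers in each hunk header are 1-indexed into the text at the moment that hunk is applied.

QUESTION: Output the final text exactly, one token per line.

Answer: fjtzo
amemj
opg
rvd
wzozn
oyxnc
crlme
ohxy
awzau
hjxov
zncb
bvgh
xomlt
msu
oebhp

Derivation:
Hunk 1: at line 10 remove [ywli,lxx] add [hpj,xed] -> 14 lines: fjtzo axeif gpi qah tov ohxy awzau hjxov zncb tcnk hpj xed msu oebhp
Hunk 2: at line 8 remove [tcnk,hpj,xed] add [bvgh,xomlt] -> 13 lines: fjtzo axeif gpi qah tov ohxy awzau hjxov zncb bvgh xomlt msu oebhp
Hunk 3: at line 1 remove [axeif] add [amemj,opg,rvd] -> 15 lines: fjtzo amemj opg rvd gpi qah tov ohxy awzau hjxov zncb bvgh xomlt msu oebhp
Hunk 4: at line 4 remove [gpi,qah,tov] add [wzozn,oyxnc,crlme] -> 15 lines: fjtzo amemj opg rvd wzozn oyxnc crlme ohxy awzau hjxov zncb bvgh xomlt msu oebhp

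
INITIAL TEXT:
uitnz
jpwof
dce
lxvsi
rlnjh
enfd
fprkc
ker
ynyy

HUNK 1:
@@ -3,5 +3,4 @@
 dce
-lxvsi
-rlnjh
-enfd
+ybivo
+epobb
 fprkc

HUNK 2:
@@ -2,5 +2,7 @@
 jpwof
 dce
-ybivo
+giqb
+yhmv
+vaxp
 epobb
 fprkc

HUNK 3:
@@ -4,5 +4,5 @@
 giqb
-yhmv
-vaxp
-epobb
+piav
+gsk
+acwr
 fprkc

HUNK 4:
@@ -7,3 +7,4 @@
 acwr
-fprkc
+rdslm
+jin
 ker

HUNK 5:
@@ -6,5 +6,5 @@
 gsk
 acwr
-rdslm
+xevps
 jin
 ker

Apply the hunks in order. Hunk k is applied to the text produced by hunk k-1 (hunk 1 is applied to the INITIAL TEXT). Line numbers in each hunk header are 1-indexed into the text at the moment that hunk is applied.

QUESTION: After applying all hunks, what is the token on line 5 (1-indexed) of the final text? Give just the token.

Hunk 1: at line 3 remove [lxvsi,rlnjh,enfd] add [ybivo,epobb] -> 8 lines: uitnz jpwof dce ybivo epobb fprkc ker ynyy
Hunk 2: at line 2 remove [ybivo] add [giqb,yhmv,vaxp] -> 10 lines: uitnz jpwof dce giqb yhmv vaxp epobb fprkc ker ynyy
Hunk 3: at line 4 remove [yhmv,vaxp,epobb] add [piav,gsk,acwr] -> 10 lines: uitnz jpwof dce giqb piav gsk acwr fprkc ker ynyy
Hunk 4: at line 7 remove [fprkc] add [rdslm,jin] -> 11 lines: uitnz jpwof dce giqb piav gsk acwr rdslm jin ker ynyy
Hunk 5: at line 6 remove [rdslm] add [xevps] -> 11 lines: uitnz jpwof dce giqb piav gsk acwr xevps jin ker ynyy
Final line 5: piav

Answer: piav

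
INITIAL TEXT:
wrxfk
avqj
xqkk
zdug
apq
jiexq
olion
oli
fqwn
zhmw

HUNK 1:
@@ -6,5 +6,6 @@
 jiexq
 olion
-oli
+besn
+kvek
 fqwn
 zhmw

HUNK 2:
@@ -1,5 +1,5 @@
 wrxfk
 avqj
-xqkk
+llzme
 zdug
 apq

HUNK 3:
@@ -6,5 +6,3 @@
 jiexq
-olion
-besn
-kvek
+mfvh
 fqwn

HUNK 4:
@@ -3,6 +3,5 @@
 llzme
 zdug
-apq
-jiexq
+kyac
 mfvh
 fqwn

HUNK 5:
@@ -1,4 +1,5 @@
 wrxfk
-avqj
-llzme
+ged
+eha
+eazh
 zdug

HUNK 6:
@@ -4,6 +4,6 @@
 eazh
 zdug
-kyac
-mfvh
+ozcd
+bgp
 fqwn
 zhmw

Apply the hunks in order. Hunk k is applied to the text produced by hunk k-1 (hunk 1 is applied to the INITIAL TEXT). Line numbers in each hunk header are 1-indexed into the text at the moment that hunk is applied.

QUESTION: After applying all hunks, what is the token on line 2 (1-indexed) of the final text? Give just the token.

Answer: ged

Derivation:
Hunk 1: at line 6 remove [oli] add [besn,kvek] -> 11 lines: wrxfk avqj xqkk zdug apq jiexq olion besn kvek fqwn zhmw
Hunk 2: at line 1 remove [xqkk] add [llzme] -> 11 lines: wrxfk avqj llzme zdug apq jiexq olion besn kvek fqwn zhmw
Hunk 3: at line 6 remove [olion,besn,kvek] add [mfvh] -> 9 lines: wrxfk avqj llzme zdug apq jiexq mfvh fqwn zhmw
Hunk 4: at line 3 remove [apq,jiexq] add [kyac] -> 8 lines: wrxfk avqj llzme zdug kyac mfvh fqwn zhmw
Hunk 5: at line 1 remove [avqj,llzme] add [ged,eha,eazh] -> 9 lines: wrxfk ged eha eazh zdug kyac mfvh fqwn zhmw
Hunk 6: at line 4 remove [kyac,mfvh] add [ozcd,bgp] -> 9 lines: wrxfk ged eha eazh zdug ozcd bgp fqwn zhmw
Final line 2: ged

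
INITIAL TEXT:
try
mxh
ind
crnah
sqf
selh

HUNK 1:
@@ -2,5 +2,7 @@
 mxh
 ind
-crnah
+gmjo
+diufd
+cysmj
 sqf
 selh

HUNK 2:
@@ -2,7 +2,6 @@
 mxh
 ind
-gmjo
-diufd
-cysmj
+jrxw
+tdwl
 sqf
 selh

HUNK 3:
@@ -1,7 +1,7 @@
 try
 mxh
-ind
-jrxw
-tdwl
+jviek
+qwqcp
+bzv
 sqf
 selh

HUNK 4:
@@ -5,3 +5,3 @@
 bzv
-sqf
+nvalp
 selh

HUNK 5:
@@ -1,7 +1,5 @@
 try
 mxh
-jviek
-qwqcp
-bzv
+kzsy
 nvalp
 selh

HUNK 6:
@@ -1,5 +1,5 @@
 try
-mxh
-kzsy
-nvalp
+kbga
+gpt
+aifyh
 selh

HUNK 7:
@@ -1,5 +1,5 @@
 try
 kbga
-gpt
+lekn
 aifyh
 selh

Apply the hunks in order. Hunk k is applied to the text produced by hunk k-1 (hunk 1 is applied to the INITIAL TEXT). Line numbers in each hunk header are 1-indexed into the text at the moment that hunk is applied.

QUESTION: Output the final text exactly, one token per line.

Hunk 1: at line 2 remove [crnah] add [gmjo,diufd,cysmj] -> 8 lines: try mxh ind gmjo diufd cysmj sqf selh
Hunk 2: at line 2 remove [gmjo,diufd,cysmj] add [jrxw,tdwl] -> 7 lines: try mxh ind jrxw tdwl sqf selh
Hunk 3: at line 1 remove [ind,jrxw,tdwl] add [jviek,qwqcp,bzv] -> 7 lines: try mxh jviek qwqcp bzv sqf selh
Hunk 4: at line 5 remove [sqf] add [nvalp] -> 7 lines: try mxh jviek qwqcp bzv nvalp selh
Hunk 5: at line 1 remove [jviek,qwqcp,bzv] add [kzsy] -> 5 lines: try mxh kzsy nvalp selh
Hunk 6: at line 1 remove [mxh,kzsy,nvalp] add [kbga,gpt,aifyh] -> 5 lines: try kbga gpt aifyh selh
Hunk 7: at line 1 remove [gpt] add [lekn] -> 5 lines: try kbga lekn aifyh selh

Answer: try
kbga
lekn
aifyh
selh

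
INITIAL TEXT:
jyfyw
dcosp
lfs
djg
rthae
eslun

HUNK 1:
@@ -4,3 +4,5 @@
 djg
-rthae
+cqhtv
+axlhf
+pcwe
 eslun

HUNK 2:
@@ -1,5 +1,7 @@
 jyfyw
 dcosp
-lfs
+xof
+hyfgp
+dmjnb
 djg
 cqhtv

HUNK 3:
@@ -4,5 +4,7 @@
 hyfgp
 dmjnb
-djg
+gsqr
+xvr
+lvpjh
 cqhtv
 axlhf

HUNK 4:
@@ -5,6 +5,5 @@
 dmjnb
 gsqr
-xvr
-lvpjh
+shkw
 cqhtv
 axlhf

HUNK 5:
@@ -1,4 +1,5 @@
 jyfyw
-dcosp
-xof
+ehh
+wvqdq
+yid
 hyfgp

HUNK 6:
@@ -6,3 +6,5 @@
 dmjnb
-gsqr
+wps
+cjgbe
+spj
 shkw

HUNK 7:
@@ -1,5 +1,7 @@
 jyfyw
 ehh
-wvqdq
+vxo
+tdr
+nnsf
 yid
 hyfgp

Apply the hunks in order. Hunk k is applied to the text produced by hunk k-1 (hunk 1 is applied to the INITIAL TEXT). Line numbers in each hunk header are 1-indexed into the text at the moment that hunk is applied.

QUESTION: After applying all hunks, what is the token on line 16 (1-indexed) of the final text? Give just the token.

Answer: eslun

Derivation:
Hunk 1: at line 4 remove [rthae] add [cqhtv,axlhf,pcwe] -> 8 lines: jyfyw dcosp lfs djg cqhtv axlhf pcwe eslun
Hunk 2: at line 1 remove [lfs] add [xof,hyfgp,dmjnb] -> 10 lines: jyfyw dcosp xof hyfgp dmjnb djg cqhtv axlhf pcwe eslun
Hunk 3: at line 4 remove [djg] add [gsqr,xvr,lvpjh] -> 12 lines: jyfyw dcosp xof hyfgp dmjnb gsqr xvr lvpjh cqhtv axlhf pcwe eslun
Hunk 4: at line 5 remove [xvr,lvpjh] add [shkw] -> 11 lines: jyfyw dcosp xof hyfgp dmjnb gsqr shkw cqhtv axlhf pcwe eslun
Hunk 5: at line 1 remove [dcosp,xof] add [ehh,wvqdq,yid] -> 12 lines: jyfyw ehh wvqdq yid hyfgp dmjnb gsqr shkw cqhtv axlhf pcwe eslun
Hunk 6: at line 6 remove [gsqr] add [wps,cjgbe,spj] -> 14 lines: jyfyw ehh wvqdq yid hyfgp dmjnb wps cjgbe spj shkw cqhtv axlhf pcwe eslun
Hunk 7: at line 1 remove [wvqdq] add [vxo,tdr,nnsf] -> 16 lines: jyfyw ehh vxo tdr nnsf yid hyfgp dmjnb wps cjgbe spj shkw cqhtv axlhf pcwe eslun
Final line 16: eslun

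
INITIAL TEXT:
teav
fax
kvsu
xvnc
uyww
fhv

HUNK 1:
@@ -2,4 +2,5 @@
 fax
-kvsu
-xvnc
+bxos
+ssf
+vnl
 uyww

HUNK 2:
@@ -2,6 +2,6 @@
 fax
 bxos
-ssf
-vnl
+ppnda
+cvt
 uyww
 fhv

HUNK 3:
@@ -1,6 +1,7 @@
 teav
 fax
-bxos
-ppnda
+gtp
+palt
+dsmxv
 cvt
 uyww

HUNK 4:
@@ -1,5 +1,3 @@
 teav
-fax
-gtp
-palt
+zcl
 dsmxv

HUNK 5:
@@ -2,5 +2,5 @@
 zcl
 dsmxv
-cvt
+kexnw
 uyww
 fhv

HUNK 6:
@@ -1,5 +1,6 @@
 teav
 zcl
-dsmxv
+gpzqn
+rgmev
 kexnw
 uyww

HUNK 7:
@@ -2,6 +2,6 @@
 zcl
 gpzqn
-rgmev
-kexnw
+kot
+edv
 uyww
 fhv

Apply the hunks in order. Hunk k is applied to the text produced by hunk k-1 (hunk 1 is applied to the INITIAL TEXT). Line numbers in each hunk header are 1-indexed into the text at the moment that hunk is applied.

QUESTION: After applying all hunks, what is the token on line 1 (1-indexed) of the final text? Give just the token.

Hunk 1: at line 2 remove [kvsu,xvnc] add [bxos,ssf,vnl] -> 7 lines: teav fax bxos ssf vnl uyww fhv
Hunk 2: at line 2 remove [ssf,vnl] add [ppnda,cvt] -> 7 lines: teav fax bxos ppnda cvt uyww fhv
Hunk 3: at line 1 remove [bxos,ppnda] add [gtp,palt,dsmxv] -> 8 lines: teav fax gtp palt dsmxv cvt uyww fhv
Hunk 4: at line 1 remove [fax,gtp,palt] add [zcl] -> 6 lines: teav zcl dsmxv cvt uyww fhv
Hunk 5: at line 2 remove [cvt] add [kexnw] -> 6 lines: teav zcl dsmxv kexnw uyww fhv
Hunk 6: at line 1 remove [dsmxv] add [gpzqn,rgmev] -> 7 lines: teav zcl gpzqn rgmev kexnw uyww fhv
Hunk 7: at line 2 remove [rgmev,kexnw] add [kot,edv] -> 7 lines: teav zcl gpzqn kot edv uyww fhv
Final line 1: teav

Answer: teav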